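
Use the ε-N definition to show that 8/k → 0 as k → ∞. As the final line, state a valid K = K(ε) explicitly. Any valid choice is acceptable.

K = 8/ε

Let ε > 0 be given. For k ≥ 1, |8/k − 0| = 8/(k) ≤ 8/k.
We need 8/k < ε, i.e. k > 8/ε.
Take K = 8/ε. If k > K then |8/k| ≤ 8/k < ε.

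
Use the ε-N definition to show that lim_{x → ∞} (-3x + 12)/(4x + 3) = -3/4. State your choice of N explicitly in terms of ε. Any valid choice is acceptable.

Suppose ε > 0. We seek N > 0 such that x > N implies |(-3x + 12)/(4x + 3) + 3/4| < ε.
(-3x + 12)/(4x + 3) + 3/4 = (4(-3x + 12) − (-3)(4x + 3)) / (4(4x + 3)) = 57/(4(4x + 3)).
For x > 0 we have 4x + 3 > 4x, so |(-3x + 12)/(4x + 3) + 3/4| = 57/(4(4x + 3)) < 57/(4·4x) = (57/16)/x.
Thus |(-3x + 12)/(4x + 3) + 3/4| < ε whenever x > (57/16)/ε.
Take N = (57/16)/ε. If x > N then |(-3x + 12)/(4x + 3) + 3/4| < (57/16)/x < ε.

N = (57/16)/ε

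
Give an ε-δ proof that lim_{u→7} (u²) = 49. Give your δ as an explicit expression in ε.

δ = min(2, ε/16)

Fix ε > 0. We seek δ > 0 with 0 < |u − 7| < δ ⇒ |u² − 49| < ε.
Factor: u² − 49 = (u − 7)(u + 7), so |u² − 49| = |u − 7|·|u + 7|.
Restrict δ ≤ 2. Then |u − 7| < 2 gives |u| < 9, so by the triangle inequality |u + 7| ≤ 9 + 7 = 16.
Hence |u² − 49| ≤ 16|u − 7|, which is < ε once |u − 7| < ε/16.
Take δ = min(2, ε/16). If 0 < |u − 7| < δ then both bounds hold and |u² − 49| ≤ 16|u − 7| < 16·(ε/16) = ε.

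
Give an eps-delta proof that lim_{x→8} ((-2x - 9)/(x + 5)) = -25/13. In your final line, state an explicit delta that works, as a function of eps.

Fix eps > 0. We want delta > 0 with 0 < |x − 8| < delta ⇒ |(-2x - 9)/(x + 5) + 25/13| < eps.
Combining over a common denominator, (-2x - 9)/(x + 5) + 25/13 = [(-2x - 9)·13 − (-25)·(x + 5)] / [13·(x + 5)] = -1(x − 8) / (13(x + 5)).
So |(-2x - 9)/(x + 5) + 25/13| = |x − 8| / (13·|x + 5|).
Restrict delta ≤ 13/2. Then |x − 8| < 13/2 gives |x + 5| = |(x − 8) + 13| ≥ 13 − 13/2 = 13/2.
Hence |(-2x - 9)/(x + 5) + 25/13| < |x − 8|/(13·(13/2)) = (2/169)|x − 8|, which is < eps once |x − 8| < (169/2)eps.
Take delta = min(13/2, (169/2)eps). Then 0 < |x − 8| < delta forces both bounds, so |(-2x - 9)/(x + 5) + 25/13| < eps.

delta = min(13/2, (169/2)eps)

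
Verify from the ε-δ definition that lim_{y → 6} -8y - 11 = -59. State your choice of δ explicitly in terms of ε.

δ = ε/8

Fix ε > 0. We need δ > 0 so that 0 < |y − 6| < δ implies |(-8y - 11) + 59| < ε.
|(-8y - 11) + 59| = |-8y + 48| = 8|y − 6|.
So 8|y − 6| < ε exactly when |y − 6| < ε/8.
Take δ = ε/8. If 0 < |y − 6| < δ then |(-8y - 11) + 59| = 8|y − 6| < 8·(ε/8) = ε.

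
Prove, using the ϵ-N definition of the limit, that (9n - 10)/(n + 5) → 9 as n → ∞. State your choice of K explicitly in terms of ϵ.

K = 55/ϵ

Let ϵ > 0 be given. For n ≥ 1, |(9n - 10)/(n + 5) − 9| = |-55|/((n + 5)) = 55/((n + 5)).
Since n + 5 ≥ n for n ≥ 1, this is ≤ 55/(n) = 55/n.
So |(9n - 10)/(n + 5) − 9| < ϵ whenever n > 55/ϵ.
Take K = 55/ϵ. If n > K then |(9n - 10)/(n + 5) − 9| ≤ 55/n < ϵ.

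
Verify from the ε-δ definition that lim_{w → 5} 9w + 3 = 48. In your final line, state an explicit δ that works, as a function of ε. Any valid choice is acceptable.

Let ε > 0. We need δ > 0 so that 0 < |w − 5| < δ implies |(9w + 3) − 48| < ε.
|(9w + 3) − 48| = |9w - 45| = 9|w − 5|.
So 9|w − 5| < ε exactly when |w − 5| < ε/9.
Choosing δ = ε/9 gives |(9w + 3) − 48| = 9|w − 5| < ε whenever |w − 5| < δ.

δ = ε/9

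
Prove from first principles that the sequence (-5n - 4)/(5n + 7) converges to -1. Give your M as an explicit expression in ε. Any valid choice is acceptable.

M = (3/5)/ε

Let ε > 0. For n ≥ 1, |(-5n - 4)/(5n + 7) + 1| = |15|/(5(5n + 7)) = 15/(5(5n + 7)).
Since 5n + 7 ≥ 5n for n ≥ 1, this is ≤ 15/(5·5n) = (3/5)/n.
So |(-5n - 4)/(5n + 7) + 1| < ε whenever n > (3/5)/ε.
Take M = (3/5)/ε. If n > M then |(-5n - 4)/(5n + 7) + 1| ≤ (3/5)/n < ε.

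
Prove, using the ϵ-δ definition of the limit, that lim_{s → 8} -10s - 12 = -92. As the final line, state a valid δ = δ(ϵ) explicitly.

Fix ϵ > 0. We need δ > 0 so that 0 < |s − 8| < δ implies |(-10s - 12) + 92| < ϵ.
Since (-10s - 12) + 92 = -10(s − 8), we have |(-10s - 12) + 92| = 10|s − 8|.
Thus it suffices that |s − 8| < ϵ/10.
Choosing δ = ϵ/10 gives |(-10s - 12) + 92| = 10|s − 8| < ϵ whenever |s − 8| < δ.

δ = ϵ/10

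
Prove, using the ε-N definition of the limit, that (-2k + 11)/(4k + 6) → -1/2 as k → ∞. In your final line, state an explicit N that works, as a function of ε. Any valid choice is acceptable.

Let ε > 0 be given. For k ≥ 1, |(-2k + 11)/(4k + 6) + 1/2| = |56|/(4(4k + 6)) = 56/(4(4k + 6)).
Since 4k + 6 ≥ 4k for k ≥ 1, this is ≤ 56/(4·4k) = (7/2)/k.
So |(-2k + 11)/(4k + 6) + 1/2| < ε whenever k > (7/2)/ε.
Take N = (7/2)/ε. If k > N then |(-2k + 11)/(4k + 6) + 1/2| ≤ (7/2)/k < ε.

N = (7/2)/ε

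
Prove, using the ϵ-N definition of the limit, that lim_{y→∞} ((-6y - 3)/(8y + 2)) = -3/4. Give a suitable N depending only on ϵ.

Fix ϵ > 0. We seek N > 0 such that y > N implies |(-6y - 3)/(8y + 2) + 3/4| < ϵ.
(-6y - 3)/(8y + 2) + 3/4 = (8(-6y - 3) − (-6)(8y + 2)) / (8(8y + 2)) = -12/(8(8y + 2)).
For y > 0 we have 8y + 2 > 8y, so |(-6y - 3)/(8y + 2) + 3/4| = 12/(8(8y + 2)) < 12/(8·8y) = (3/16)/y.
Thus |(-6y - 3)/(8y + 2) + 3/4| < ϵ whenever y > (3/16)/ϵ.
Take N = (3/16)/ϵ. If y > N then |(-6y - 3)/(8y + 2) + 3/4| < (3/16)/y < ϵ.

N = (3/16)/ϵ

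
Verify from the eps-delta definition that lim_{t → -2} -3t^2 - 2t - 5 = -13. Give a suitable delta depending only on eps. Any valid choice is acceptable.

Let eps > 0. We want delta > 0 such that 0 < |t + 2| < delta implies |(-3t^2 - 2t - 5) + 13| < eps.
(-3t^2 - 2t - 5) + 13 = -3t^2 - 2t + 8 = (t + 2)(-3t + 4).
So |(-3t^2 - 2t - 5) + 13| = |t + 2|·|-3t + 4|.
Require delta ≤ 2. Then |t + 2| < 2 gives |t| < 4, and by the triangle inequality |-3t + 4| ≤ 3·4 + 4 = 16.
Hence |(-3t^2 - 2t - 5) + 13| ≤ 16|t + 2| < eps provided |t + 2| < eps/16.
Choosing delta = min(2, eps/16) ensures both conditions, hence |(-3t^2 - 2t - 5) + 13| < eps.

delta = min(2, eps/16)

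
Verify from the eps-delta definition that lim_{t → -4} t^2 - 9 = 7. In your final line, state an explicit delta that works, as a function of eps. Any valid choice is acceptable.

delta = min(2, eps/10)

Let eps > 0 be given. We want delta > 0 such that 0 < |t + 4| < delta implies |(t^2 - 9) − 7| < eps.
(t^2 - 9) − 7 = t^2 - 16 = (t + 4)(t - 4).
So |(t^2 - 9) − 7| = |t + 4|·|t - 4|.
Require delta ≤ 2. Then |t + 4| < 2 gives |t| < 6, and by the triangle inequality |t - 4| ≤ 6 + 4 = 10.
Hence |(t^2 - 9) − 7| ≤ 10|t + 4| < eps provided |t + 4| < eps/10.
Take delta = min(2, eps/10). Then 0 < |t + 4| < delta gives both |t + 4| < 2 and |t + 4| < eps/10, so |(t^2 - 9) − 7| < eps.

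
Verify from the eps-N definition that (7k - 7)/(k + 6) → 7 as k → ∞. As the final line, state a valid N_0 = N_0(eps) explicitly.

Let eps > 0. For k ≥ 1, |(7k - 7)/(k + 6) − 7| = |-49|/((k + 6)) = 49/((k + 6)).
Since k + 6 ≥ k for k ≥ 1, this is ≤ 49/(k) = 49/k.
So |(7k - 7)/(k + 6) − 7| < eps whenever k > 49/eps.
Take N_0 = 49/eps. If k > N_0 then |(7k - 7)/(k + 6) − 7| ≤ 49/k < eps.

N_0 = 49/eps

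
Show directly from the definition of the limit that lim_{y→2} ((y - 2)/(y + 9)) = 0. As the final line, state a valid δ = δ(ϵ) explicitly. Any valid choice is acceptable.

Let ϵ > 0. We want δ > 0 with 0 < |y − 2| < δ ⇒ |(y - 2)/(y + 9) − 0| < ϵ.
Combining over a common denominator, (y - 2)/(y + 9) − 0 = [(y - 2)·11 − 0·(y + 9)] / [11·(y + 9)] = 11(y − 2) / (11(y + 9)).
So |(y - 2)/(y + 9) − 0| = 11|y − 2| / (11·|y + 9|).
Require δ ≤ 11/2, so |y + 9| ≥ |11| − |y − 2| > 11 − 11/2 = 11/2.
Hence |(y - 2)/(y + 9) − 0| < 11|y − 2|/(11·(11/2)) = (2/11)|y − 2|, which is < ϵ once |y − 2| < (11/2)ϵ.
Take δ = min(11/2, (11/2)ϵ). Then 0 < |y − 2| < δ forces both bounds, so |(y - 2)/(y + 9) − 0| < ϵ.

δ = min(11/2, (11/2)ϵ)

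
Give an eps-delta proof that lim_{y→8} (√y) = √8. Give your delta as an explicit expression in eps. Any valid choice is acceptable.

delta = min(8, √8·eps)

Let eps > 0. We want delta > 0 such that 0 < |y − 8| < delta implies |√y − √8| < eps.
Multiplying by the conjugate, |√y − √8| = |y − 8|/(√y + √8).
Restrict delta ≤ 8 so that |y − 8| < 8 forces y > 0, and then √y + √8 > √8.
Hence |√y − √8| < |y − 8|/√8, which is < eps once |y − 8| < √8·eps.
Take delta = min(8, √8·eps). If 0 < |y − 8| < delta then y > 0 and |√y − √8| < |y − 8|/√8 < eps.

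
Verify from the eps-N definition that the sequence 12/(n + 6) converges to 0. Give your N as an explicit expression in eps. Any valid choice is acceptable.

Let eps > 0. For n ≥ 1, |12/(n + 6) − 0| = 12/(n + 6) ≤ 12/n.
We need 12/n < eps, i.e. n > 12/eps.
Take N = 12/eps. If n > N then |12/(n + 6)| ≤ 12/n < eps.

N = 12/eps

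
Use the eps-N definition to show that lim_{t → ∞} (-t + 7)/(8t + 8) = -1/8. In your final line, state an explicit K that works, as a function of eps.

Fix eps > 0. We seek K > 0 such that t > K implies |(-t + 7)/(8t + 8) + 1/8| < eps.
(-t + 7)/(8t + 8) + 1/8 = (8(-t + 7) − (-1)(8t + 8)) / (8(8t + 8)) = 64/(8(8t + 8)).
For t > 0 we have 8t + 8 > 8t, so |(-t + 7)/(8t + 8) + 1/8| = 64/(8(8t + 8)) < 64/(8·8t) = 1/t.
Thus |(-t + 7)/(8t + 8) + 1/8| < eps whenever t > 1/eps.
Take K = 1/eps. If t > K then |(-t + 7)/(8t + 8) + 1/8| < 1/t < eps.

K = 1/eps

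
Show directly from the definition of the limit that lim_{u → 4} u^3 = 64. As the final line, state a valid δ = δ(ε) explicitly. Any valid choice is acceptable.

Suppose ε > 0. We seek δ > 0 with 0 < |u − 4| < δ ⇒ |u^3 − 64| < ε.
Factor: u^3 − 64 = (u − 4)(u^2 + 4u + 16), so |u^3 − 64| = |u − 4|·|u^2 + 4u + 16|.
Restrict δ ≤ 1. Then |u − 4| < 1 gives |u| < 5, so by the triangle inequality |u^2 + 4u + 16| ≤ 5^2 + 4·5 + 16 = 61.
Hence |u^3 − 64| ≤ 61|u − 4|, which is < ε once |u − 4| < ε/61.
Take δ = min(1, ε/61). If 0 < |u − 4| < δ then both bounds hold and |u^3 − 64| ≤ 61|u − 4| < 61·(ε/61) = ε.

δ = min(1, ε/61)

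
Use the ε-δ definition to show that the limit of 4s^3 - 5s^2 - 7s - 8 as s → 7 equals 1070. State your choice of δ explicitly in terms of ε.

Let ε > 0. We want δ > 0 such that 0 < |s − 7| < δ implies |(4s^3 - 5s^2 - 7s - 8) − 1070| < ε.
(4s^3 - 5s^2 - 7s - 8) − 1070 = 4s^3 - 5s^2 - 7s - 1078 = (s − 7)(4s^2 + 23s + 154).
So |(4s^3 - 5s^2 - 7s - 8) − 1070| = |s − 7|·|4s^2 + 23s + 154|.
Assume first that |s − 7| < 1, so |s| < 8. Then |4s^2 + 23s + 154| ≤ 4·8^2 + 23·8 + 154 = 594.
Hence |(4s^3 - 5s^2 - 7s - 8) − 1070| ≤ 594|s − 7| < ε provided |s − 7| < ε/594.
Take δ = min(1, ε/594). Then 0 < |s − 7| < δ gives both |s − 7| < 1 and |s − 7| < ε/594, so |(4s^3 - 5s^2 - 7s - 8) − 1070| < ε.

δ = min(1, ε/594)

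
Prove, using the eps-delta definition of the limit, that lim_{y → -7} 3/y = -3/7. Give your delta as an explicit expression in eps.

Let eps > 0. We seek delta > 0 such that 0 < |y + 7| < delta implies |3/y + 3/7| < eps.
|3/y + 3/7| = 3·|-7 − y|/(7·|y|) = 3|y + 7|/(7|y|).
Restrict delta ≤ 7/2. Then |y + 7| < 7/2 gives |y| > 7/2, so 7|y| > 49/2.
Then |3/y + 3/7| < 3|y + 7|/(49/2), which is < eps when |y + 7| < (49/6)eps.
Take delta = min(7/2, (49/6)eps). Then 0 < |y + 7| < delta gives both |y + 7| < 7/2 and |y + 7| < (49/6)eps, so |3/y + 3/7| < eps.

delta = min(7/2, (49/6)eps)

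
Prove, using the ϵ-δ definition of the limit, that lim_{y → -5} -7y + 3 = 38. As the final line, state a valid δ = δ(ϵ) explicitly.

δ = ϵ/7

Let ϵ > 0 be given. We need δ > 0 so that 0 < |y + 5| < δ implies |(-7y + 3) − 38| < ϵ.
|(-7y + 3) − 38| = |-7y - 35| = 7|y + 5|.
So 7|y + 5| < ϵ exactly when |y + 5| < ϵ/7.
Take δ = ϵ/7. If 0 < |y + 5| < δ then |(-7y + 3) − 38| = 7|y + 5| < 7·(ϵ/7) = ϵ.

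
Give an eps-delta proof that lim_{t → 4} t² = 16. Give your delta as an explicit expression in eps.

delta = min(1, eps/9)

Fix eps > 0. We seek delta > 0 with 0 < |t − 4| < delta ⇒ |t² − 16| < eps.
Factor: t² − 16 = (t − 4)(t + 4), so |t² − 16| = |t − 4|·|t + 4|.
Impose delta ≤ 1 so that |t| < 5; then |t + 4| ≤ 9.
Hence |t² − 16| ≤ 9|t − 4|, which is < eps once |t − 4| < eps/9.
Take delta = min(1, eps/9). If 0 < |t − 4| < delta then both bounds hold and |t² − 16| ≤ 9|t − 4| < 9·(eps/9) = eps.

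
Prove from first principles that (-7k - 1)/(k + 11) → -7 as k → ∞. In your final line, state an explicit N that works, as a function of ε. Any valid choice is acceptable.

Let ε > 0. For k ≥ 1, |(-7k - 1)/(k + 11) + 7| = |76|/((k + 11)) = 76/((k + 11)).
Since k + 11 ≥ k for k ≥ 1, this is ≤ 76/(k) = 76/k.
So |(-7k - 1)/(k + 11) + 7| < ε whenever k > 76/ε.
Take N = 76/ε. If k > N then |(-7k - 1)/(k + 11) + 7| ≤ 76/k < ε.

N = 76/ε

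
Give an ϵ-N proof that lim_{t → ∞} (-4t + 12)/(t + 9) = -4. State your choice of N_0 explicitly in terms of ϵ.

N_0 = 48/ϵ

Suppose ϵ > 0. We seek N_0 > 0 such that t > N_0 implies |(-4t + 12)/(t + 9) + 4| < ϵ.
(-4t + 12)/(t + 9) + 4 = ((-4t + 12) − (-4)(t + 9)) / ((t + 9)) = 48/((t + 9)).
For t > 0 we have t + 9 > t, so |(-4t + 12)/(t + 9) + 4| = 48/((t + 9)) < 48/(t) = 48/t.
Thus |(-4t + 12)/(t + 9) + 4| < ϵ whenever t > 48/ϵ.
Take N_0 = 48/ϵ. If t > N_0 then |(-4t + 12)/(t + 9) + 4| < 48/t < ϵ.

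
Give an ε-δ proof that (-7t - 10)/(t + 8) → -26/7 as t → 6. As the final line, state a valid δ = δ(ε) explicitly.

Let ε > 0. We want δ > 0 with 0 < |t − 6| < δ ⇒ |(-7t - 10)/(t + 8) + 26/7| < ε.
Combining over a common denominator, (-7t - 10)/(t + 8) + 26/7 = [(-7t - 10)·14 − (-52)·(t + 8)] / [14·(t + 8)] = -46(t − 6) / (14(t + 8)).
So |(-7t - 10)/(t + 8) + 26/7| = 46|t − 6| / (14·|t + 8|).
Require δ ≤ 7, so |t + 8| ≥ |14| − |t − 6| > 14 − 7 = 7.
Hence |(-7t - 10)/(t + 8) + 26/7| < 46|t − 6|/(14·7) = (23/49)|t − 6|, which is < ε once |t − 6| < (49/23)ε.
Take δ = min(7, (49/23)ε). Then 0 < |t − 6| < δ forces both bounds, so |(-7t - 10)/(t + 8) + 26/7| < ε.

δ = min(7, (49/23)ε)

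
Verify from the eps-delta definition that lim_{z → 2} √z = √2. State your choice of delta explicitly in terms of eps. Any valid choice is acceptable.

Fix eps > 0. We want delta > 0 such that 0 < |z − 2| < delta implies |√z − √2| < eps.
Rationalise: √z − √2 = (z − 2)/(√z + √2), so |√z − √2| = |z − 2|/(√z + √2).
Restrict delta ≤ 2 so that |z − 2| < 2 forces z > 0, and then √z + √2 > √2.
Hence |√z − √2| < |z − 2|/√2, which is < eps once |z − 2| < √2·eps.
Take delta = min(2, √2·eps). If 0 < |z − 2| < delta then z > 0 and |√z − √2| < |z − 2|/√2 < eps.

delta = min(2, √2·eps)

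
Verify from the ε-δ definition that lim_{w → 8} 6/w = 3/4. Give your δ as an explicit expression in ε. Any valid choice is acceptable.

δ = min(4, (16/3)ε)

Let ε > 0. We seek δ > 0 such that 0 < |w − 8| < δ implies |6/w − (3/4)| < ε.
|6/w − (3/4)| = 6·|8 − w|/(8·|w|) = 6|w − 8|/(8|w|).
Require δ ≤ 4 so that |w| > 8 − 4 = 4, hence 8|w| > 32.
Then |6/w − (3/4)| < 6|w − 8|/32, which is < ε when |w − 8| < (16/3)ε.
Take δ = min(4, (16/3)ε). Then 0 < |w − 8| < δ gives both |w − 8| < 4 and |w − 8| < (16/3)ε, so |6/w − (3/4)| < ε.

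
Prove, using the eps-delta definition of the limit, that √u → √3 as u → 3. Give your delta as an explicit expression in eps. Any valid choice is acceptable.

delta = min(3, √3·eps)

Let eps > 0. We want delta > 0 such that 0 < |u − 3| < delta implies |√u − √3| < eps.
Rationalise: √u − √3 = (u − 3)/(√u + √3), so |√u − √3| = |u − 3|/(√u + √3).
Restrict delta ≤ 3 so that |u − 3| < 3 forces u > 0, and then √u + √3 > √3.
Hence |√u − √3| < |u − 3|/√3, which is < eps once |u − 3| < √3·eps.
Take delta = min(3, √3·eps). If 0 < |u − 3| < delta then u > 0 and |√u − √3| < |u − 3|/√3 < eps.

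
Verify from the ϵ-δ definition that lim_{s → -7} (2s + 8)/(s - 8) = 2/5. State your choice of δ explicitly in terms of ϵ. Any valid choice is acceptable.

Let ϵ > 0. We want δ > 0 with 0 < |s + 7| < δ ⇒ |(2s + 8)/(s - 8) − (2/5)| < ϵ.
Combining over a common denominator, (2s + 8)/(s - 8) − (2/5) = [(2s + 8)·(-15) − (-6)·(s - 8)] / [(-15)·(s - 8)] = -24(s + 7) / ((-15)(s - 8)).
So |(2s + 8)/(s - 8) − (2/5)| = 24|s + 7| / (15·|s − 8|).
Restrict δ ≤ 15/2. Then |s + 7| < 15/2 gives |s − 8| = |(s + 7) + (-15)| ≥ 15 − 15/2 = 15/2.
Hence |(2s + 8)/(s - 8) − (2/5)| < 24|s + 7|/(15·(15/2)) = (16/75)|s + 7|, which is < ϵ once |s + 7| < (75/16)ϵ.
Take δ = min(15/2, (75/16)ϵ). Then 0 < |s + 7| < δ forces both bounds, so |(2s + 8)/(s - 8) − (2/5)| < ϵ.

δ = min(15/2, (75/16)ϵ)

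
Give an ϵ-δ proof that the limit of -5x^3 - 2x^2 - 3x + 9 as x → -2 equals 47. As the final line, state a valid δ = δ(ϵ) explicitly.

δ = min(2, ϵ/131)

Fix ϵ > 0. We want δ > 0 such that 0 < |x + 2| < δ implies |(-5x^3 - 2x^2 - 3x + 9) − 47| < ϵ.
(-5x^3 - 2x^2 - 3x + 9) − 47 = -5x^3 - 2x^2 - 3x - 38 = (x + 2)(-5x^2 + 8x - 19).
So |(-5x^3 - 2x^2 - 3x + 9) − 47| = |x + 2|·|-5x^2 + 8x - 19|.
Require δ ≤ 2. Then |x + 2| < 2 gives |x| < 4, and by the triangle inequality |-5x^2 + 8x - 19| ≤ 5·4^2 + 8·4 + 19 = 131.
Hence |(-5x^3 - 2x^2 - 3x + 9) − 47| ≤ 131|x + 2| < ϵ provided |x + 2| < ϵ/131.
Choosing δ = min(2, ϵ/131) ensures both conditions, hence |(-5x^3 - 2x^2 - 3x + 9) − 47| < ϵ.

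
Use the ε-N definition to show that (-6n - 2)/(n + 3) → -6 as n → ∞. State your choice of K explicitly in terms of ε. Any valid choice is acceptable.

Suppose ε > 0. For n ≥ 1, |(-6n - 2)/(n + 3) + 6| = |16|/((n + 3)) = 16/((n + 3)).
Since n + 3 ≥ n for n ≥ 1, this is ≤ 16/(n) = 16/n.
So |(-6n - 2)/(n + 3) + 6| < ε whenever n > 16/ε.
Take K = 16/ε. If n > K then |(-6n - 2)/(n + 3) + 6| ≤ 16/n < ε.

K = 16/ε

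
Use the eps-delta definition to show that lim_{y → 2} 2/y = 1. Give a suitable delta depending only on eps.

Let eps > 0. We seek delta > 0 such that 0 < |y − 2| < delta implies |2/y − 1| < eps.
|2/y − 1| = 2·|2 − y|/(2·|y|) = 2|y − 2|/(2|y|).
Restrict delta ≤ 1. Then |y − 2| < 1 gives |y| > 1, so 2|y| > 2.
Then |2/y − 1| < 2|y − 2|/2, which is < eps when |y − 2| < eps.
Take delta = min(1, eps). Then 0 < |y − 2| < delta gives both |y − 2| < 1 and |y − 2| < eps, so |2/y − 1| < eps.

delta = min(1, eps)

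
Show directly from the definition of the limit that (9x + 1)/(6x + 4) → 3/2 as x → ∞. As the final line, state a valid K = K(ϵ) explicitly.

Suppose ϵ > 0. We seek K > 0 such that x > K implies |(9x + 1)/(6x + 4) − (3/2)| < ϵ.
(9x + 1)/(6x + 4) − (3/2) = (6(9x + 1) − 9(6x + 4)) / (6(6x + 4)) = -30/(6(6x + 4)).
For x > 0 we have 6x + 4 > 6x, so |(9x + 1)/(6x + 4) − (3/2)| = 30/(6(6x + 4)) < 30/(6·6x) = (5/6)/x.
Thus |(9x + 1)/(6x + 4) − (3/2)| < ϵ whenever x > (5/6)/ϵ.
Take K = (5/6)/ϵ. If x > K then |(9x + 1)/(6x + 4) − (3/2)| < (5/6)/x < ϵ.

K = (5/6)/ϵ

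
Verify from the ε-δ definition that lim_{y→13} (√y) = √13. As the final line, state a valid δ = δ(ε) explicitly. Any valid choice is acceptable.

δ = min(13, √13·ε)

Let ε > 0. We want δ > 0 such that 0 < |y − 13| < δ implies |√y − √13| < ε.
Rationalise: √y − √13 = (y − 13)/(√y + √13), so |√y − √13| = |y − 13|/(√y + √13).
Restrict δ ≤ 13 so that |y − 13| < 13 forces y > 0, and then √y + √13 > √13.
Hence |√y − √13| < |y − 13|/√13, which is < ε once |y − 13| < √13·ε.
Take δ = min(13, √13·ε). If 0 < |y − 13| < δ then y > 0 and |√y − √13| < |y − 13|/√13 < ε.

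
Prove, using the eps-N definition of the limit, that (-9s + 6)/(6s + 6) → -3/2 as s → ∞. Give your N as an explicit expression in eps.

N = (5/2)/eps

Fix eps > 0. We seek N > 0 such that s > N implies |(-9s + 6)/(6s + 6) + 3/2| < eps.
(-9s + 6)/(6s + 6) + 3/2 = (6(-9s + 6) − (-9)(6s + 6)) / (6(6s + 6)) = 90/(6(6s + 6)).
For s > 0 we have 6s + 6 > 6s, so |(-9s + 6)/(6s + 6) + 3/2| = 90/(6(6s + 6)) < 90/(6·6s) = (5/2)/s.
Thus |(-9s + 6)/(6s + 6) + 3/2| < eps whenever s > (5/2)/eps.
Take N = (5/2)/eps. If s > N then |(-9s + 6)/(6s + 6) + 3/2| < (5/2)/s < eps.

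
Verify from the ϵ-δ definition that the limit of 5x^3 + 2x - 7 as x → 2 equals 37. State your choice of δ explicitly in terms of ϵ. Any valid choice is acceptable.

Suppose ϵ > 0. We want δ > 0 such that 0 < |x − 2| < δ implies |(5x^3 + 2x - 7) − 37| < ϵ.
(5x^3 + 2x - 7) − 37 = 5x^3 + 2x - 44 = (x − 2)(5x^2 + 10x + 22).
So |(5x^3 + 2x - 7) − 37| = |x − 2|·|5x^2 + 10x + 22|.
Assume first that |x − 2| < 2, so |x| < 4. Then |5x^2 + 10x + 22| ≤ 5·4^2 + 10·4 + 22 = 142.
Hence |(5x^3 + 2x - 7) − 37| ≤ 142|x − 2| < ϵ provided |x − 2| < ϵ/142.
Take δ = min(2, ϵ/142). Then 0 < |x − 2| < δ gives both |x − 2| < 2 and |x − 2| < ϵ/142, so |(5x^3 + 2x - 7) − 37| < ϵ.

δ = min(2, ϵ/142)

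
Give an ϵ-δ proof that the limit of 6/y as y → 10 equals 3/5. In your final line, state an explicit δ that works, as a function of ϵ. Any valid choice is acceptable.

δ = min(5, (25/3)ϵ)

Let ϵ > 0. We seek δ > 0 such that 0 < |y − 10| < δ implies |6/y − (3/5)| < ϵ.
|6/y − (3/5)| = 6·|10 − y|/(10·|y|) = 6|y − 10|/(10|y|).
Restrict δ ≤ 5. Then |y − 10| < 5 gives |y| > 5, so 10|y| > 50.
Then |6/y − (3/5)| < 6|y − 10|/50, which is < ϵ when |y − 10| < (25/3)ϵ.
Take δ = min(5, (25/3)ϵ). Then 0 < |y − 10| < δ gives both |y − 10| < 5 and |y − 10| < (25/3)ϵ, so |6/y − (3/5)| < ϵ.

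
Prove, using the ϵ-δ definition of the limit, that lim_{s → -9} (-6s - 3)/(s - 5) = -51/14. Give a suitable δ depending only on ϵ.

δ = min(7, (98/33)ϵ)

Let ϵ > 0 be given. We want δ > 0 with 0 < |s + 9| < δ ⇒ |(-6s - 3)/(s - 5) + 51/14| < ϵ.
Combining over a common denominator, (-6s - 3)/(s - 5) + 51/14 = [(-6s - 3)·(-14) − 51·(s - 5)] / [(-14)·(s - 5)] = 33(s + 9) / ((-14)(s - 5)).
So |(-6s - 3)/(s - 5) + 51/14| = 33|s + 9| / (14·|s − 5|).
Restrict δ ≤ 7. Then |s + 9| < 7 gives |s − 5| = |(s + 9) + (-14)| ≥ 14 − 7 = 7.
Hence |(-6s - 3)/(s - 5) + 51/14| < 33|s + 9|/(14·7) = (33/98)|s + 9|, which is < ϵ once |s + 9| < (98/33)ϵ.
Take δ = min(7, (98/33)ϵ). Then 0 < |s + 9| < δ forces both bounds, so |(-6s - 3)/(s - 5) + 51/14| < ϵ.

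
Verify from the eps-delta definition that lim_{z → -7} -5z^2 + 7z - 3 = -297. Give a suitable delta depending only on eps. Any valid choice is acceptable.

Let eps > 0. We want delta > 0 such that 0 < |z + 7| < delta implies |(-5z^2 + 7z - 3) + 297| < eps.
(-5z^2 + 7z - 3) + 297 = -5z^2 + 7z + 294 = (z + 7)(-5z + 42).
So |(-5z^2 + 7z - 3) + 297| = |z + 7|·|-5z + 42|.
Require delta ≤ 2. Then |z + 7| < 2 gives |z| < 9, and by the triangle inequality |-5z + 42| ≤ 5·9 + 42 = 87.
Hence |(-5z^2 + 7z - 3) + 297| ≤ 87|z + 7| < eps provided |z + 7| < eps/87.
Choosing delta = min(2, eps/87) ensures both conditions, hence |(-5z^2 + 7z - 3) + 297| < eps.

delta = min(2, eps/87)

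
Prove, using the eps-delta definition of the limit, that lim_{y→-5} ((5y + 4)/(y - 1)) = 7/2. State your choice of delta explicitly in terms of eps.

delta = min(3, 2eps)

Suppose eps > 0. We want delta > 0 with 0 < |y + 5| < delta ⇒ |(5y + 4)/(y - 1) − (7/2)| < eps.
Combining over a common denominator, (5y + 4)/(y - 1) − (7/2) = [(5y + 4)·(-6) − (-21)·(y - 1)] / [(-6)·(y - 1)] = -9(y + 5) / ((-6)(y - 1)).
So |(5y + 4)/(y - 1) − (7/2)| = 9|y + 5| / (6·|y − 1|).
Restrict delta ≤ 3. Then |y + 5| < 3 gives |y − 1| = |(y + 5) + (-6)| ≥ 6 − 3 = 3.
Hence |(5y + 4)/(y - 1) − (7/2)| < 9|y + 5|/(6·3) = (1/2)|y + 5|, which is < eps once |y + 5| < 2eps.
Take delta = min(3, 2eps). Then 0 < |y + 5| < delta forces both bounds, so |(5y + 4)/(y - 1) − (7/2)| < eps.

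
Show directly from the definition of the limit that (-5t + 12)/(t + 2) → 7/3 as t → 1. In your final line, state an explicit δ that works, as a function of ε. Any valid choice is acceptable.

δ = min(3/2, (9/44)ε)

Fix ε > 0. We want δ > 0 with 0 < |t − 1| < δ ⇒ |(-5t + 12)/(t + 2) − (7/3)| < ε.
Combining over a common denominator, (-5t + 12)/(t + 2) − (7/3) = [(-5t + 12)·3 − 7·(t + 2)] / [3·(t + 2)] = -22(t − 1) / (3(t + 2)).
So |(-5t + 12)/(t + 2) − (7/3)| = 22|t − 1| / (3·|t + 2|).
Require δ ≤ 3/2, so |t + 2| ≥ |3| − |t − 1| > 3 − 3/2 = 3/2.
Hence |(-5t + 12)/(t + 2) − (7/3)| < 22|t − 1|/(3·(3/2)) = (44/9)|t − 1|, which is < ε once |t − 1| < (9/44)ε.
Take δ = min(3/2, (9/44)ε). Then 0 < |t − 1| < δ forces both bounds, so |(-5t + 12)/(t + 2) − (7/3)| < ε.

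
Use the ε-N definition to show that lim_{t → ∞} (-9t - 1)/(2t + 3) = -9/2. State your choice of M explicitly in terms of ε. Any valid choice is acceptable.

Let ε > 0. We seek M > 0 such that t > M implies |(-9t - 1)/(2t + 3) + 9/2| < ε.
(-9t - 1)/(2t + 3) + 9/2 = (2(-9t - 1) − (-9)(2t + 3)) / (2(2t + 3)) = 25/(2(2t + 3)).
For t > 0 we have 2t + 3 > 2t, so |(-9t - 1)/(2t + 3) + 9/2| = 25/(2(2t + 3)) < 25/(2·2t) = (25/4)/t.
Thus |(-9t - 1)/(2t + 3) + 9/2| < ε whenever t > (25/4)/ε.
Take M = (25/4)/ε. If t > M then |(-9t - 1)/(2t + 3) + 9/2| < (25/4)/t < ε.

M = (25/4)/ε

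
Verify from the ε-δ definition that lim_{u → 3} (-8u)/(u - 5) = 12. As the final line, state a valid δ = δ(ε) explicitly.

δ = min(1, (1/20)ε)

Let ε > 0 be given. We want δ > 0 with 0 < |u − 3| < δ ⇒ |(-8u)/(u - 5) − 12| < ε.
Combining over a common denominator, (-8u)/(u - 5) − 12 = [(-8u)·(-2) − (-24)·(u - 5)] / [(-2)·(u - 5)] = 40(u − 3) / ((-2)(u - 5)).
So |(-8u)/(u - 5) − 12| = 40|u − 3| / (2·|u − 5|).
Restrict δ ≤ 1. Then |u − 3| < 1 gives |u − 5| = |(u − 3) + (-2)| ≥ 2 − 1 = 1.
Hence |(-8u)/(u - 5) − 12| < 40|u − 3|/(2·1) = 20|u − 3|, which is < ε once |u − 3| < (1/20)ε.
Take δ = min(1, (1/20)ε). Then 0 < |u − 3| < δ forces both bounds, so |(-8u)/(u - 5) − 12| < ε.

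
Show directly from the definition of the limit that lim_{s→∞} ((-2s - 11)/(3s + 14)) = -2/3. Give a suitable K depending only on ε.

K = (5/9)/ε

Fix ε > 0. We seek K > 0 such that s > K implies |(-2s - 11)/(3s + 14) + 2/3| < ε.
(-2s - 11)/(3s + 14) + 2/3 = (3(-2s - 11) − (-2)(3s + 14)) / (3(3s + 14)) = -5/(3(3s + 14)).
For s > 0 we have 3s + 14 > 3s, so |(-2s - 11)/(3s + 14) + 2/3| = 5/(3(3s + 14)) < 5/(3·3s) = (5/9)/s.
Thus |(-2s - 11)/(3s + 14) + 2/3| < ε whenever s > (5/9)/ε.
Take K = (5/9)/ε. If s > K then |(-2s - 11)/(3s + 14) + 2/3| < (5/9)/s < ε.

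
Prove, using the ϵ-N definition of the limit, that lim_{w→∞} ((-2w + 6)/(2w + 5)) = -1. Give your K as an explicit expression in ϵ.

Let ϵ > 0 be given. We seek K > 0 such that w > K implies |(-2w + 6)/(2w + 5) + 1| < ϵ.
(-2w + 6)/(2w + 5) + 1 = (2(-2w + 6) − (-2)(2w + 5)) / (2(2w + 5)) = 22/(2(2w + 5)).
For w > 0 we have 2w + 5 > 2w, so |(-2w + 6)/(2w + 5) + 1| = 22/(2(2w + 5)) < 22/(2·2w) = (11/2)/w.
Thus |(-2w + 6)/(2w + 5) + 1| < ϵ whenever w > (11/2)/ϵ.
Take K = (11/2)/ϵ. If w > K then |(-2w + 6)/(2w + 5) + 1| < (11/2)/w < ϵ.

K = (11/2)/ϵ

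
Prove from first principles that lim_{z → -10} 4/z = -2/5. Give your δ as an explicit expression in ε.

δ = min(5, (25/2)ε)

Fix ε > 0. We seek δ > 0 such that 0 < |z + 10| < δ implies |4/z + 2/5| < ε.
|4/z + 2/5| = 4·|-10 − z|/(10·|z|) = 4|z + 10|/(10|z|).
Restrict δ ≤ 5. Then |z + 10| < 5 gives |z| > 5, so 10|z| > 50.
Then |4/z + 2/5| < 4|z + 10|/50, which is < ε when |z + 10| < (25/2)ε.
Take δ = min(5, (25/2)ε). Then 0 < |z + 10| < δ gives both |z + 10| < 5 and |z + 10| < (25/2)ε, so |4/z + 2/5| < ε.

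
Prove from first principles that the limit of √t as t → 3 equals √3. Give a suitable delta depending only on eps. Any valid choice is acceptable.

Let eps > 0 be given. We want delta > 0 such that 0 < |t − 3| < delta implies |√t − √3| < eps.
Rationalise: √t − √3 = (t − 3)/(√t + √3), so |√t − √3| = |t − 3|/(√t + √3).
Restrict delta ≤ 3 so that |t − 3| < 3 forces t > 0, and then √t + √3 > √3.
Hence |√t − √3| < |t − 3|/√3, which is < eps once |t − 3| < √3·eps.
Take delta = min(3, √3·eps). If 0 < |t − 3| < delta then t > 0 and |√t − √3| < |t − 3|/√3 < eps.

delta = min(3, √3·eps)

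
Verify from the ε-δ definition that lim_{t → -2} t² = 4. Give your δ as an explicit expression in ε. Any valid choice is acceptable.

δ = min(2, ε/6)

Let ε > 0. We seek δ > 0 with 0 < |t + 2| < δ ⇒ |t² − 4| < ε.
Factor: t² − 4 = (t + 2)(t - 2), so |t² − 4| = |t + 2|·|t - 2|.
Restrict δ ≤ 2. Then |t + 2| < 2 gives |t| < 4, so by the triangle inequality |t - 2| ≤ 4 + 2 = 6.
Hence |t² − 4| ≤ 6|t + 2|, which is < ε once |t + 2| < ε/6.
Take δ = min(2, ε/6). If 0 < |t + 2| < δ then both bounds hold and |t² − 4| ≤ 6|t + 2| < 6·(ε/6) = ε.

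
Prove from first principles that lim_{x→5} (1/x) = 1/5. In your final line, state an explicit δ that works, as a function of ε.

Suppose ε > 0. We seek δ > 0 such that 0 < |x − 5| < δ implies |1/x − (1/5)| < ε.
|1/x − (1/5)| = |5 − x|/(5·|x|) = |x − 5|/(5|x|).
Require δ ≤ 5/2 so that |x| > 5 − 5/2 = 5/2, hence 5|x| > 25/2.
Then |1/x − (1/5)| < |x − 5|/(25/2), which is < ε when |x − 5| < (25/2)ε.
Take δ = min(5/2, (25/2)ε). Then 0 < |x − 5| < δ gives both |x − 5| < 5/2 and |x − 5| < (25/2)ε, so |1/x − (1/5)| < ε.

δ = min(5/2, (25/2)ε)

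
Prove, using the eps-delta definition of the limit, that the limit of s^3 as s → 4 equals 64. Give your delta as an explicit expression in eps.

Suppose eps > 0. We seek delta > 0 with 0 < |s − 4| < delta ⇒ |s^3 − 64| < eps.
Factor: s^3 − 64 = (s − 4)(s^2 + 4s + 16), so |s^3 − 64| = |s − 4|·|s^2 + 4s + 16|.
Restrict delta ≤ 1. Then |s − 4| < 1 gives |s| < 5, so by the triangle inequality |s^2 + 4s + 16| ≤ 5^2 + 4·5 + 16 = 61.
Hence |s^3 − 64| ≤ 61|s − 4|, which is < eps once |s − 4| < eps/61.
Take delta = min(1, eps/61). If 0 < |s − 4| < delta then both bounds hold and |s^3 − 64| ≤ 61|s − 4| < 61·(eps/61) = eps.

delta = min(1, eps/61)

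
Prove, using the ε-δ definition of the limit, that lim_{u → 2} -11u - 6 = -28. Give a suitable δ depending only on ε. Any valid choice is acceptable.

Suppose ε > 0. We need δ > 0 so that 0 < |u − 2| < δ implies |(-11u - 6) + 28| < ε.
|(-11u - 6) + 28| = |-11u + 22| = 11|u − 2|.
So 11|u − 2| < ε exactly when |u − 2| < ε/11.
Take δ = ε/11. If 0 < |u − 2| < δ then |(-11u - 6) + 28| = 11|u − 2| < 11·(ε/11) = ε.

δ = ε/11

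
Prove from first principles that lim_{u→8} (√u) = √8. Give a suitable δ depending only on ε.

δ = min(8, √8·ε)

Fix ε > 0. We want δ > 0 such that 0 < |u − 8| < δ implies |√u − √8| < ε.
Multiplying by the conjugate, |√u − √8| = |u − 8|/(√u + √8).
Restrict δ ≤ 8 so that |u − 8| < 8 forces u > 0, and then √u + √8 > √8.
Hence |√u − √8| < |u − 8|/√8, which is < ε once |u − 8| < √8·ε.
Take δ = min(8, √8·ε). If 0 < |u − 8| < δ then u > 0 and |√u − √8| < |u − 8|/√8 < ε.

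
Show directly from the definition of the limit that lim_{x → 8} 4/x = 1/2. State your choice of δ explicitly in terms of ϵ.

Let ϵ > 0 be given. We seek δ > 0 such that 0 < |x − 8| < δ implies |4/x − (1/2)| < ϵ.
|4/x − (1/2)| = 4·|8 − x|/(8·|x|) = 4|x − 8|/(8|x|).
Restrict δ ≤ 4. Then |x − 8| < 4 gives |x| > 4, so 8|x| > 32.
Then |4/x − (1/2)| < 4|x − 8|/32, which is < ϵ when |x − 8| < 8ϵ.
Take δ = min(4, 8ϵ). Then 0 < |x − 8| < δ gives both |x − 8| < 4 and |x − 8| < 8ϵ, so |4/x − (1/2)| < ϵ.

δ = min(4, 8ϵ)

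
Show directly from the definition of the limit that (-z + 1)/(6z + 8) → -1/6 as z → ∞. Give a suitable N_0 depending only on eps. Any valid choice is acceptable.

Fix eps > 0. We seek N_0 > 0 such that z > N_0 implies |(-z + 1)/(6z + 8) + 1/6| < eps.
(-z + 1)/(6z + 8) + 1/6 = (6(-z + 1) − (-1)(6z + 8)) / (6(6z + 8)) = 14/(6(6z + 8)).
For z > 0 we have 6z + 8 > 6z, so |(-z + 1)/(6z + 8) + 1/6| = 14/(6(6z + 8)) < 14/(6·6z) = (7/18)/z.
Thus |(-z + 1)/(6z + 8) + 1/6| < eps whenever z > (7/18)/eps.
Take N_0 = (7/18)/eps. If z > N_0 then |(-z + 1)/(6z + 8) + 1/6| < (7/18)/z < eps.

N_0 = (7/18)/eps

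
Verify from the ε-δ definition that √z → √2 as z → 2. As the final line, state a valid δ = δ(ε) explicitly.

δ = min(2, √2·ε)

Fix ε > 0. We want δ > 0 such that 0 < |z − 2| < δ implies |√z − √2| < ε.
Rationalise: √z − √2 = (z − 2)/(√z + √2), so |√z − √2| = |z − 2|/(√z + √2).
Restrict δ ≤ 2 so that |z − 2| < 2 forces z > 0, and then √z + √2 > √2.
Hence |√z − √2| < |z − 2|/√2, which is < ε once |z − 2| < √2·ε.
Take δ = min(2, √2·ε). If 0 < |z − 2| < δ then z > 0 and |√z − √2| < |z − 2|/√2 < ε.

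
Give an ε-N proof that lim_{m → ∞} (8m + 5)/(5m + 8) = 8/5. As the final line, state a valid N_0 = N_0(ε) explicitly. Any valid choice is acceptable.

Let ε > 0 be given. For m ≥ 1, |(8m + 5)/(5m + 8) − (8/5)| = |-39|/(5(5m + 8)) = 39/(5(5m + 8)).
Since 5m + 8 ≥ 5m for m ≥ 1, this is ≤ 39/(5·5m) = (39/25)/m.
So |(8m + 5)/(5m + 8) − (8/5)| < ε whenever m > (39/25)/ε.
Take N_0 = (39/25)/ε. If m > N_0 then |(8m + 5)/(5m + 8) − (8/5)| ≤ (39/25)/m < ε.

N_0 = (39/25)/ε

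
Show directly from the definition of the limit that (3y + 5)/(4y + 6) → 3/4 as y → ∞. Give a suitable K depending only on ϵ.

Fix ϵ > 0. We seek K > 0 such that y > K implies |(3y + 5)/(4y + 6) − (3/4)| < ϵ.
(3y + 5)/(4y + 6) − (3/4) = (4(3y + 5) − 3(4y + 6)) / (4(4y + 6)) = 2/(4(4y + 6)).
For y > 0 we have 4y + 6 > 4y, so |(3y + 5)/(4y + 6) − (3/4)| = 2/(4(4y + 6)) < 2/(4·4y) = (1/8)/y.
Thus |(3y + 5)/(4y + 6) − (3/4)| < ϵ whenever y > (1/8)/ϵ.
Take K = (1/8)/ϵ. If y > K then |(3y + 5)/(4y + 6) − (3/4)| < (1/8)/y < ϵ.

K = (1/8)/ϵ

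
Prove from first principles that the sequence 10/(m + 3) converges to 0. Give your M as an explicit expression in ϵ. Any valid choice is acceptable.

M = 10/ϵ

Fix ϵ > 0. For m ≥ 1, |10/(m + 3) − 0| = 10/(m + 3) ≤ 10/m.
We need 10/m < ϵ, i.e. m > 10/ϵ.
Take M = 10/ϵ. If m > M then |10/(m + 3)| ≤ 10/m < ϵ.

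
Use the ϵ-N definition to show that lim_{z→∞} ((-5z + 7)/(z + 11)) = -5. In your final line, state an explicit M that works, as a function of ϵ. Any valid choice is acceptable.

M = 62/ϵ

Let ϵ > 0 be given. We seek M > 0 such that z > M implies |(-5z + 7)/(z + 11) + 5| < ϵ.
(-5z + 7)/(z + 11) + 5 = ((-5z + 7) − (-5)(z + 11)) / ((z + 11)) = 62/((z + 11)).
For z > 0 we have z + 11 > z, so |(-5z + 7)/(z + 11) + 5| = 62/((z + 11)) < 62/(z) = 62/z.
Thus |(-5z + 7)/(z + 11) + 5| < ϵ whenever z > 62/ϵ.
Take M = 62/ϵ. If z > M then |(-5z + 7)/(z + 11) + 5| < 62/z < ϵ.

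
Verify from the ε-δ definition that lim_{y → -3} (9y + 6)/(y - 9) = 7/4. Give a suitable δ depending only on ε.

δ = min(6, (24/29)ε)

Let ε > 0. We want δ > 0 with 0 < |y + 3| < δ ⇒ |(9y + 6)/(y - 9) − (7/4)| < ε.
Combining over a common denominator, (9y + 6)/(y - 9) − (7/4) = [(9y + 6)·(-12) − (-21)·(y - 9)] / [(-12)·(y - 9)] = -87(y + 3) / ((-12)(y - 9)).
So |(9y + 6)/(y - 9) − (7/4)| = 87|y + 3| / (12·|y − 9|).
Restrict δ ≤ 6. Then |y + 3| < 6 gives |y − 9| = |(y + 3) + (-12)| ≥ 12 − 6 = 6.
Hence |(9y + 6)/(y - 9) − (7/4)| < 87|y + 3|/(12·6) = (29/24)|y + 3|, which is < ε once |y + 3| < (24/29)ε.
Take δ = min(6, (24/29)ε). Then 0 < |y + 3| < δ forces both bounds, so |(9y + 6)/(y - 9) − (7/4)| < ε.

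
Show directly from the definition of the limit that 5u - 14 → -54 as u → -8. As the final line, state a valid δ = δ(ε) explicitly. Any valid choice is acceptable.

δ = ε/5

Let ε > 0. We need δ > 0 so that 0 < |u + 8| < δ implies |(5u - 14) + 54| < ε.
|(5u - 14) + 54| = |5u + 40| = 5|u + 8|.
So 5|u + 8| < ε exactly when |u + 8| < ε/5.
Take δ = ε/5. If 0 < |u + 8| < δ then |(5u - 14) + 54| = 5|u + 8| < 5·(ε/5) = ε.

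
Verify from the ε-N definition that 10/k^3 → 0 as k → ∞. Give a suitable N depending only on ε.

N = (10/ε)^{1/3}

Let ε > 0 be given. For k ≥ 1, |10/k^3 − 0| = 10/k^3.
10/k^3 < ε ⇔ k^3 > 10/ε ⇔ k > (10/ε)^{1/3}.
Take N = (10/ε)^{1/3}. Then k > N implies 10/k^3 < ε.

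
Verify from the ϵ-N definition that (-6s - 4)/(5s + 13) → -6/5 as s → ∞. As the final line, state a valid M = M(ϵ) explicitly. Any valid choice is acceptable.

M = (58/25)/ϵ

Let ϵ > 0 be given. We seek M > 0 such that s > M implies |(-6s - 4)/(5s + 13) + 6/5| < ϵ.
(-6s - 4)/(5s + 13) + 6/5 = (5(-6s - 4) − (-6)(5s + 13)) / (5(5s + 13)) = 58/(5(5s + 13)).
For s > 0 we have 5s + 13 > 5s, so |(-6s - 4)/(5s + 13) + 6/5| = 58/(5(5s + 13)) < 58/(5·5s) = (58/25)/s.
Thus |(-6s - 4)/(5s + 13) + 6/5| < ϵ whenever s > (58/25)/ϵ.
Take M = (58/25)/ϵ. If s > M then |(-6s - 4)/(5s + 13) + 6/5| < (58/25)/s < ϵ.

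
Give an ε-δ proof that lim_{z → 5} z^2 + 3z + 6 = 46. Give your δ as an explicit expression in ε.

δ = min(2, ε/15)

Let ε > 0 be given. We want δ > 0 such that 0 < |z − 5| < δ implies |(z^2 + 3z + 6) − 46| < ε.
(z^2 + 3z + 6) − 46 = z^2 + 3z - 40 = (z − 5)(z + 8).
So |(z^2 + 3z + 6) − 46| = |z − 5|·|z + 8|.
Require δ ≤ 2. Then |z − 5| < 2 gives |z| < 7, and by the triangle inequality |z + 8| ≤ 7 + 8 = 15.
Hence |(z^2 + 3z + 6) − 46| ≤ 15|z − 5| < ε provided |z − 5| < ε/15.
Take δ = min(2, ε/15). Then 0 < |z − 5| < δ gives both |z − 5| < 2 and |z − 5| < ε/15, so |(z^2 + 3z + 6) − 46| < ε.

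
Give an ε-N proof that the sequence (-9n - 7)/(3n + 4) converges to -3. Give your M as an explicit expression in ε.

M = (5/3)/ε

Let ε > 0. For n ≥ 1, |(-9n - 7)/(3n + 4) + 3| = |15|/(3(3n + 4)) = 15/(3(3n + 4)).
Since 3n + 4 ≥ 3n for n ≥ 1, this is ≤ 15/(3·3n) = (5/3)/n.
So |(-9n - 7)/(3n + 4) + 3| < ε whenever n > (5/3)/ε.
Take M = (5/3)/ε. If n > M then |(-9n - 7)/(3n + 4) + 3| ≤ (5/3)/n < ε.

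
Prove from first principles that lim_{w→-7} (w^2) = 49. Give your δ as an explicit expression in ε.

δ = min(1, ε/15)

Let ε > 0 be given. We seek δ > 0 with 0 < |w + 7| < δ ⇒ |w^2 − 49| < ε.
Factor: w^2 − 49 = (w + 7)(w - 7), so |w^2 − 49| = |w + 7|·|w - 7|.
Restrict δ ≤ 1. Then |w + 7| < 1 gives |w| < 8, so by the triangle inequality |w - 7| ≤ 8 + 7 = 15.
Hence |w^2 − 49| ≤ 15|w + 7|, which is < ε once |w + 7| < ε/15.
Take δ = min(1, ε/15). If 0 < |w + 7| < δ then both bounds hold and |w^2 − 49| ≤ 15|w + 7| < 15·(ε/15) = ε.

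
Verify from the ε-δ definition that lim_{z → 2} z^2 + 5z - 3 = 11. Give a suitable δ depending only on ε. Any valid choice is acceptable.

Let ε > 0. We want δ > 0 such that 0 < |z − 2| < δ implies |(z^2 + 5z - 3) − 11| < ε.
(z^2 + 5z - 3) − 11 = z^2 + 5z - 14 = (z − 2)(z + 7).
So |(z^2 + 5z - 3) − 11| = |z − 2|·|z + 7|.
Require δ ≤ 2. Then |z − 2| < 2 gives |z| < 4, and by the triangle inequality |z + 7| ≤ 4 + 7 = 11.
Hence |(z^2 + 5z - 3) − 11| ≤ 11|z − 2| < ε provided |z − 2| < ε/11.
Take δ = min(2, ε/11). Then 0 < |z − 2| < δ gives both |z − 2| < 2 and |z − 2| < ε/11, so |(z^2 + 5z - 3) − 11| < ε.

δ = min(2, ε/11)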